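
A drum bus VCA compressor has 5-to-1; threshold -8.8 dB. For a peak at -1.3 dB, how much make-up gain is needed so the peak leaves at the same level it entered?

Overshoot 7.5 dB → 7.5/5 = 1.5 dB after compression, so the compressed level is -8.8 + 1.5 = -7.3 dB.
Make-up = target − compressed = -1.3 − (-7.3) = 6 dB.

6 dB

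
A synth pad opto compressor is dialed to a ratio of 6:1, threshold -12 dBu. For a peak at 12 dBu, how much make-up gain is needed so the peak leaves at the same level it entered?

Without make-up, output = threshold + overshoot/6 = -12 + 4 = -8 dBu.
Gap to target: 20 dB.

20 dB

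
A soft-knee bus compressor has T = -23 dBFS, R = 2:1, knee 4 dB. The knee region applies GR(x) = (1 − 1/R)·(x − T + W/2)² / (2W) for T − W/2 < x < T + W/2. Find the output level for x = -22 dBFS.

-22.5625 dBFS

x − T + W/2 = -22 − (-23) + 2 = 3.
GR = (1 − 1/2) × 3² / 8 = 0.5 × 9 / 8 = 0.5625 dB.
Output = -22 − 0.5625 = -22.5625 dBFS.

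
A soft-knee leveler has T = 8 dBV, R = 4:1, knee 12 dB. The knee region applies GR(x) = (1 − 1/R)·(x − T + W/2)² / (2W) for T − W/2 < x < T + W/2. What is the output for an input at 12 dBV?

8.875 dBV

x − T + W/2 = 12 − 8 + 6 = 10.
GR = (1 − 1/4) × 10² / 24 = 0.75 × 100 / 24 = 3.125 dB.
Output = 12 − 3.125 = 8.875 dBV.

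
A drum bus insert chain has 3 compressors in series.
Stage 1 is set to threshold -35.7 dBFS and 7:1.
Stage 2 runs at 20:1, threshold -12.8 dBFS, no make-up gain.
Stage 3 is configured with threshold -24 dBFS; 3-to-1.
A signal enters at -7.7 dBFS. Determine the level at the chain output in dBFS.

Stage 1: -7.7 dBFS is 28 dB over -35.7 dBFS; at 7:1 that becomes 4 dB over, giving -31.7 dBFS.
Stage 2: below threshold (-31.7 ≤ -12.8); passes unchanged; output -31.7 dBFS.
Stage 3: below threshold (-31.7 ≤ -24); passes unchanged; output -31.7 dBFS.

-31.7 dBFS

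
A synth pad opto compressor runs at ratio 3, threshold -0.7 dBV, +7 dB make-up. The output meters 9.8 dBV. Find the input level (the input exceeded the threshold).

Before make-up, the level was 9.8 − 7 = 2.8 dBV.
That's 3.5 dB above the -0.7 dBV threshold.
Input overshoot = R × output overshoot = 10.5 dB → input = -0.7 + 10.5 = 9.8 dBV.

9.8 dBV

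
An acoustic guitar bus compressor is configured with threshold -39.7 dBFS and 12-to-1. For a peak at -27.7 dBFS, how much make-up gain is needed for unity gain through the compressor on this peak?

11 dB

Overshoot 12 dB → 12/12 = 1 dB after compression, so the compressed level is -39.7 + 1 = -38.7 dBFS.
Make-up = target − compressed = -27.7 − (-38.7) = 11 dB.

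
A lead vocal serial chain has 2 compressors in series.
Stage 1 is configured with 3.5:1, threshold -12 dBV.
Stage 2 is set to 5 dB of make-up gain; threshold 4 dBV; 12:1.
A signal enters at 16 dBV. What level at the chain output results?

Stage 1: overshoot 28 dB → 28/3.5 = 8 dB → -4 dBV.
Stage 2: -4 dBV is at or below the 4 dBV threshold — no compression; make-up brings it to 1 dBV.

1 dBV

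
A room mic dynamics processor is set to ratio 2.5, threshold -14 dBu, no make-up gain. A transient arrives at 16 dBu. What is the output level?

The input is 30 dB above the -14 dBu threshold.
2.5:1 compression reduces that to 30/2.5 = 12 dB over.
That puts the output at -2 dBu.

-2 dBu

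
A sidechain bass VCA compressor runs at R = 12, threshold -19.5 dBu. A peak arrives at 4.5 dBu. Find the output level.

-17.5 dBu

4.5 dBu sits 24 dB over threshold.
The 24 dB excess becomes 2 dB after 12:1 reduction.
Output = -19.5 + 2 = -17.5 dBu.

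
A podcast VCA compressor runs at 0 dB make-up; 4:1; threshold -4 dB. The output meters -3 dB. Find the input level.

0 dB

That's 1 dB above the -4 dB threshold.
Before 4:1 compression the overshoot was 1 × 4 = 4 dB, so input = -4 + 4 = 0 dB.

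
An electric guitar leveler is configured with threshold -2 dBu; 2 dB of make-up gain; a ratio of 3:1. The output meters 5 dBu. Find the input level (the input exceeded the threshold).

Stripping the +2 dB make-up gives 3 dBu at the gain stage.
The compressed level sits 3 − (-2) = 5 dB over threshold.
Before 3:1 compression the overshoot was 5 × 3 = 15 dB, so input = -2 + 15 = 13 dBu.

13 dBu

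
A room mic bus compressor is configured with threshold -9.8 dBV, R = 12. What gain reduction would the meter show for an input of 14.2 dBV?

14.2 dBV exceeds the threshold by 24 dB.
At 12:1, output sits 24/12 = 2 dB above threshold.
GR = overshoot in − overshoot out = 24 − 2 = 22 dB.

22 dB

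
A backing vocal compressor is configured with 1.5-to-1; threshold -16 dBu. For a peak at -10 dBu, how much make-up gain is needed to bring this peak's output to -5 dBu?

7 dB

The peak compresses to -16 + 6/1.5 = -12 dBu.
To reach -5 dBu requires -5 − (-12) = 7 dB of make-up.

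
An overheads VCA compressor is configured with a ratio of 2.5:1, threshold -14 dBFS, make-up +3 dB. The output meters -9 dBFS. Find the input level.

Before make-up, the level was -9 − 3 = -12 dBFS.
That's 2 dB above the -14 dBFS threshold.
Before 2.5:1 compression the overshoot was 2 × 2.5 = 5 dB, so input = -14 + 5 = -9 dBFS.

-9 dBFS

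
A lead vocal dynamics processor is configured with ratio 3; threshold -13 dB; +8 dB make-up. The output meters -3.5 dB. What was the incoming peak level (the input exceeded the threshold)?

Before make-up, the level was -3.5 − 8 = -11.5 dB.
That's 1.5 dB above the -13 dB threshold.
Before 3:1 compression the overshoot was 1.5 × 3 = 4.5 dB, so input = -13 + 4.5 = -8.5 dB.

-8.5 dB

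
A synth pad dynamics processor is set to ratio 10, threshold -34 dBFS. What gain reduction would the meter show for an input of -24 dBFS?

9 dB

Overshoot = -24 − (-34) = 10 dB.
After 10:1 compression the overshoot becomes 10/10 = 1 dB.
So the signal is attenuated by 10 − 1 = 9 dB.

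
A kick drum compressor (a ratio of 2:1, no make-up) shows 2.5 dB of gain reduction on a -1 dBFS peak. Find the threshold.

Gain reduction = -1 − (-3.5) = 2.5 dB; output overshoot = GR / (R − 1) = 2.5 / 1 = 2.5 dB.
Threshold = output − output overshoot = -3.5 − 2.5 = -6 dBFS.

-6 dBFS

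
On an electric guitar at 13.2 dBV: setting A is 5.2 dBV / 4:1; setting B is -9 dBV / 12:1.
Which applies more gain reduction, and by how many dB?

A: GR = 8 − 8/4 = 6 dB.
B: GR = 22.2 − 22.2/12 = 20.35 dB.
B reduces 14.35 dB more.

B, by 14.35 dB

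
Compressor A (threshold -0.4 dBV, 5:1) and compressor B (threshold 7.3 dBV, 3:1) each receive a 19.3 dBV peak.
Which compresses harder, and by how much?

A, by 7.76 dB

A: GR = 19.7 − 19.7/5 = 15.76 dB.
B: GR = 12 − 12/3 = 8 dB.
A reduces 7.76 dB more.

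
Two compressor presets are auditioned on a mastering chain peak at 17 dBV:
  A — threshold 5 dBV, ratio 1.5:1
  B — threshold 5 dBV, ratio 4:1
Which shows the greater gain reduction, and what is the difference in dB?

B, by 5 dB

A: GR = 12 − 12/1.5 = 4 dB.
B: GR = 12 − 12/4 = 9 dB.
B reduces 5 dB more.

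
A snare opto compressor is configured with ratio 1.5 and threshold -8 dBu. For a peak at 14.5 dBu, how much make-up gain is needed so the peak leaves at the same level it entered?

The peak compresses to -8 + 22.5/1.5 = 7 dBu.
To reach 14.5 dBu requires 14.5 − 7 = 7.5 dB of make-up.

7.5 dB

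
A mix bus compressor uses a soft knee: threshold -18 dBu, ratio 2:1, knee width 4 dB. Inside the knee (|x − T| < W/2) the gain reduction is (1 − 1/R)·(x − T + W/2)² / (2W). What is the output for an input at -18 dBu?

-18.25 dBu

x − T + W/2 = -18 − (-18) + 2 = 2.
GR = (1 − 1/2) × 2² / 8 = 0.5 × 4 / 8 = 0.25 dB.
Output = -18 − 0.25 = -18.25 dBu.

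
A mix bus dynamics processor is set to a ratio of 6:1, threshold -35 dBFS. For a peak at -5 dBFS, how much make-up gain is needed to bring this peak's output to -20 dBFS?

10 dB

The peak compresses to -35 + 30/6 = -30 dBFS.
To reach -20 dBFS requires -20 − (-30) = 10 dB of make-up.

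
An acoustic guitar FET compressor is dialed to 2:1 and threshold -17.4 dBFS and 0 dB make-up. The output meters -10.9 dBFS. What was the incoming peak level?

-4.4 dBFS

That's 6.5 dB above the -17.4 dBFS threshold.
Undo the ratio: input overshoot = 6.5 × 2 = 13 dB, giving input = -4.4 dBFS.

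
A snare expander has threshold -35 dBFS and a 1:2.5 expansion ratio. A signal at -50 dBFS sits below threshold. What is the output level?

Undershoot = (-35) − (-50) = 15 dB.
At 1:2.5, that expands to 37.5 dB under threshold.
Output = -35 − 37.5 = -72.5 dBFS.

-72.5 dBFS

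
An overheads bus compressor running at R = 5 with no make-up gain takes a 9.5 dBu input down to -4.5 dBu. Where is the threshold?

Gain reduction = 9.5 − (-4.5) = 14 dB; output overshoot = GR / (R − 1) = 14 / 4 = 3.5 dB.
Threshold = output − output overshoot = -4.5 − 3.5 = -8 dBu.

-8 dBu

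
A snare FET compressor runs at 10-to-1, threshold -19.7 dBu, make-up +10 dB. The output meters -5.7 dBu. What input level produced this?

Remove make-up: -5.7 − 10 = -15.7 dBu.
The compressed level sits -15.7 − (-19.7) = 4 dB over threshold.
Input overshoot = R × output overshoot = 40 dB → input = -19.7 + 40 = 20.3 dBu.

20.3 dBu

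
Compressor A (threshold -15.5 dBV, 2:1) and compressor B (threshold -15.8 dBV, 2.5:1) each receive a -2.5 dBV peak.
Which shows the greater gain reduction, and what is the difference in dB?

B, by 1.48 dB

A: overshoot 13 dB → output overshoot 6.5 dB → GR 6.5 dB.
B: overshoot 13.3 dB → output overshoot 5.32 dB → GR 7.98 dB.
B applies 1.48 dB more gain reduction.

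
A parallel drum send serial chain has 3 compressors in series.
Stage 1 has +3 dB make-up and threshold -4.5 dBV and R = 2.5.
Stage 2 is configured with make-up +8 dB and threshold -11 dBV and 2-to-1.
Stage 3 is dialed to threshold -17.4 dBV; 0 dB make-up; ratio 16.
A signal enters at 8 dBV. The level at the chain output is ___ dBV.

-16.046875 dBV

Stage 1: 12.5 dB above -4.5 dBV, reduced 2.5:1 to 5 dB above → 0.5 dBV; +3 dB make-up → 3.5 dBV.
Stage 2: 14.5 dB above -11 dBV, reduced 2:1 to 7.25 dB above → -3.75 dBV; +8 dB make-up → 4.25 dBV.
Stage 3: 21.65 dB above -17.4 dBV, reduced 16:1 to 1.353125 dB above → -16.046875 dBV.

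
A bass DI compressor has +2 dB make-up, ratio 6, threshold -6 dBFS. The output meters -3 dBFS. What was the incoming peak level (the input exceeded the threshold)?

0 dBFS

Stripping the +2 dB make-up gives -5 dBFS at the gain stage.
Post-compression overshoot = -5 − (-6) = 1 dB.
Before 6:1 compression the overshoot was 1 × 6 = 6 dB, so input = -6 + 6 = 0 dBFS.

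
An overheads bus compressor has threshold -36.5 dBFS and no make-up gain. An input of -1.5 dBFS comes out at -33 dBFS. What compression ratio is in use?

Input overshoot = -1.5 − (-36.5) = 35 dB; output overshoot = -33 − (-36.5) = 3.5 dB.
Ratio = 35 / 3.5 = 10.

10:1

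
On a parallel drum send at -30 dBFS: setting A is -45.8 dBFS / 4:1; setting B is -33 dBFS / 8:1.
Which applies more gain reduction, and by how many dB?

A: overshoot 15.8 dB → output overshoot 3.95 dB → GR 11.85 dB.
B: overshoot 3 dB → output overshoot 0.375 dB → GR 2.625 dB.
A applies 9.225 dB more gain reduction.

A, by 9.225 dB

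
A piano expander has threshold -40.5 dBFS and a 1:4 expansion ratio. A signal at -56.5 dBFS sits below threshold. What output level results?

-104.5 dBFS

Undershoot = (-40.5) − (-56.5) = 16 dB.
At 1:4, that expands to 64 dB under threshold.
Output = -40.5 − 64 = -104.5 dBFS.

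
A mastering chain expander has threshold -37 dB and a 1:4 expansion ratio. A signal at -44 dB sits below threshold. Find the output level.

Undershoot = (-37) − (-44) = 7 dB.
At 1:4, that expands to 28 dB under threshold.
Output = -37 − 28 = -65 dB.

-65 dB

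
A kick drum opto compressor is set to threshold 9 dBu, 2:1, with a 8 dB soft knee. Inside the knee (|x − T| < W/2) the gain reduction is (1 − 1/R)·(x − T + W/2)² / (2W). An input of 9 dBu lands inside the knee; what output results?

8.5 dBu

x − T + W/2 = 9 − 9 + 4 = 4.
GR = (1 − 1/2) × 4² / 16 = 0.5 × 16 / 16 = 0.5 dB.
Output = 9 − 0.5 = 8.5 dBu.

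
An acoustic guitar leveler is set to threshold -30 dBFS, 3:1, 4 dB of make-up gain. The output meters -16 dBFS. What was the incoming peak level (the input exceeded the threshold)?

0 dBFS

Remove make-up: -16 − 4 = -20 dBFS.
That's 10 dB above the -30 dBFS threshold.
Before 3:1 compression the overshoot was 10 × 3 = 30 dB, so input = -30 + 30 = 0 dBFS.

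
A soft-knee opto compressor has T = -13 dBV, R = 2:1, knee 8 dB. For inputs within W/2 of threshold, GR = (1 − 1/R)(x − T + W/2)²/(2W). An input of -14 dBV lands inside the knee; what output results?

-14.28125 dBV

x − T + W/2 = -14 − (-13) + 4 = 3.
GR = (1 − 1/2) × 3² / 16 = 0.5 × 9 / 16 = 0.28125 dB.
Output = -14 − 0.28125 = -14.28125 dBV.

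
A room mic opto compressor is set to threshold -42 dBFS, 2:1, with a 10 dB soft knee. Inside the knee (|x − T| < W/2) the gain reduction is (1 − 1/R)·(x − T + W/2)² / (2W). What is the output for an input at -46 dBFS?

x − T + W/2 = -46 − (-42) + 5 = 1.
GR = (1 − 1/2) × 1² / 20 = 0.5 × 1 / 20 = 0.025 dB.
Output = -46 − 0.025 = -46.025 dBFS.

-46.025 dBFS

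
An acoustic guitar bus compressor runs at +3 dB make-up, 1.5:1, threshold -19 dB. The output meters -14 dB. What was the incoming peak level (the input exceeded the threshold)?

-16 dB

Before make-up, the level was -14 − 3 = -17 dB.
That's 2 dB above the -19 dB threshold.
Input overshoot = R × output overshoot = 3 dB → input = -19 + 3 = -16 dB.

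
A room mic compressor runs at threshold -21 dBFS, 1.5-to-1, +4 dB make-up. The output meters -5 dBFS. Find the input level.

-3 dBFS

Remove make-up: -5 − 4 = -9 dBFS.
That's 12 dB above the -21 dBFS threshold.
Before 1.5:1 compression the overshoot was 12 × 1.5 = 18 dB, so input = -21 + 18 = -3 dBFS.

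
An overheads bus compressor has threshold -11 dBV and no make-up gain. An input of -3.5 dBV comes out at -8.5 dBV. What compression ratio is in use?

Input overshoot = -3.5 − (-11) = 7.5 dB; output overshoot = -8.5 − (-11) = 2.5 dB.
Ratio = 7.5 / 2.5 = 3.

3:1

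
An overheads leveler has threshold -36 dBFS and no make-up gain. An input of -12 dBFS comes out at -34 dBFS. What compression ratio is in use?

Input overshoot = -12 − (-36) = 24 dB; output overshoot = -34 − (-36) = 2 dB.
Ratio = 24 / 2 = 12.

12:1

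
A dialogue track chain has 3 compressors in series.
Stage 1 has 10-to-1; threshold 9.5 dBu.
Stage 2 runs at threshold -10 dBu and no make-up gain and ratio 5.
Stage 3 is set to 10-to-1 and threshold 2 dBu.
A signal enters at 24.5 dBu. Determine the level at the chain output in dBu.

Stage 1: 15 dB above 9.5 dBu, reduced 10:1 to 1.5 dB above → 11 dBu.
Stage 2: overshoot 21 dB → 21/5 = 4.2 dB → -5.8 dBu.
Stage 3: below threshold (-5.8 ≤ 2); passes unchanged; output -5.8 dBu.

-5.8 dBu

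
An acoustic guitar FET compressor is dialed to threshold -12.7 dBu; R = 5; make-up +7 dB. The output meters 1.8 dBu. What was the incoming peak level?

24.8 dBu

Stripping the +7 dB make-up gives -5.2 dBu at the gain stage.
That's 7.5 dB above the -12.7 dBu threshold.
Input overshoot = R × output overshoot = 37.5 dB → input = -12.7 + 37.5 = 24.8 dBu.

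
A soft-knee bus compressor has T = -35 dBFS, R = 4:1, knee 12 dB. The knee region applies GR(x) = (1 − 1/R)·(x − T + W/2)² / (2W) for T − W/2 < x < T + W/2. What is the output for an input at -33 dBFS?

-35 dBFS

x − T + W/2 = -33 − (-35) + 6 = 8.
GR = (1 − 1/4) × 8² / 24 = 0.75 × 64 / 24 = 2 dB.
Output = -33 − 2 = -35 dBFS.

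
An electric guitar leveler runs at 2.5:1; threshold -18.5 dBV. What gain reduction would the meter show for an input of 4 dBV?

13.5 dB

4 dBV exceeds the threshold by 22.5 dB.
After 2.5:1 compression the overshoot becomes 22.5/2.5 = 9 dB.
GR = overshoot in − overshoot out = 22.5 − 9 = 13.5 dB.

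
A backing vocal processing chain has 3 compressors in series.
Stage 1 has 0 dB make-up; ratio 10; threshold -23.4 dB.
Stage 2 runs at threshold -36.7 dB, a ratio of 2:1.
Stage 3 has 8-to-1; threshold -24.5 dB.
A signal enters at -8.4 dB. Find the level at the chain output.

Stage 1: -8.4 dB is 15 dB over -23.4 dB; at 10:1 that becomes 1.5 dB over, giving -21.9 dB.
Stage 2: 14.8 dB above -36.7 dB, reduced 2:1 to 7.4 dB above → -29.3 dB.
Stage 3: below threshold (-29.3 ≤ -24.5); passes unchanged; output -29.3 dB.

-29.3 dB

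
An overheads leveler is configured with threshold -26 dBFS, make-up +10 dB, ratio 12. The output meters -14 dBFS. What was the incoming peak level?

Before make-up, the level was -14 − 10 = -24 dBFS.
Post-compression overshoot = -24 − (-26) = 2 dB.
Input overshoot = R × output overshoot = 24 dB → input = -26 + 24 = -2 dBFS.

-2 dBFS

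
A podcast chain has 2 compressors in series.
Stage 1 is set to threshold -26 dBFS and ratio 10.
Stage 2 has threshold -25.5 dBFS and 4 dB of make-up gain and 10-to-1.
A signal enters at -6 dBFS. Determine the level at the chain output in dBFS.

-21.35 dBFS

Stage 1: overshoot 20 dB → 20/10 = 2 dB → -24 dBFS.
Stage 2: 1.5 dB above -25.5 dBFS, reduced 10:1 to 0.15 dB above → -25.35 dBFS; +4 dB make-up → -21.35 dBFS.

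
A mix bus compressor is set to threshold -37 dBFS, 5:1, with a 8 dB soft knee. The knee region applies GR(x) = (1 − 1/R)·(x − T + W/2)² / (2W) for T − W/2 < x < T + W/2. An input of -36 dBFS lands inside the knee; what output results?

-37.25 dBFS

x − T + W/2 = -36 − (-37) + 4 = 5.
GR = (1 − 1/5) × 5² / 16 = 0.8 × 25 / 16 = 1.25 dB.
Output = -36 − 1.25 = -37.25 dBFS.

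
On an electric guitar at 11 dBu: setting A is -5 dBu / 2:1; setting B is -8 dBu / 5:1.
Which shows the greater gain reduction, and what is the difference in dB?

A: GR = 16 − 16/2 = 8 dB.
B: GR = 19 − 19/5 = 15.2 dB.
B applies 7.2 dB more gain reduction.

B, by 7.2 dB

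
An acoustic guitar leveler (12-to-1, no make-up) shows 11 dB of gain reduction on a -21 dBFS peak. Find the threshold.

Let T be the threshold. Output overshoot = (input overshoot)/R, so -32 − T = (-21 − T)/12.
12·(-32 − T) = -21 − T → 11·T = -384 − (-21) = -363.
T = -363/11 = -33 dBFS.

-33 dBFS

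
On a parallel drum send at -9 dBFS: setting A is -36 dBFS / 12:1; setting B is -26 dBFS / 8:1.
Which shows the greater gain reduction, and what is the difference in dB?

A, by 9.875 dB

A: GR = 27 − 27/12 = 24.75 dB.
B: GR = 17 − 17/8 = 14.875 dB.
A applies 9.875 dB more gain reduction.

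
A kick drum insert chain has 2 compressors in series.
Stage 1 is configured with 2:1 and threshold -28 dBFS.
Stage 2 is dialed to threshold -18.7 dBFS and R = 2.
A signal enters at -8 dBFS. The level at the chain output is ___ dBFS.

-18.35 dBFS

Stage 1: -8 dBFS is 20 dB over -28 dBFS; at 2:1 that becomes 10 dB over, giving -18 dBFS.
Stage 2: 0.7 dB above -18.7 dBFS, reduced 2:1 to 0.35 dB above → -18.35 dBFS.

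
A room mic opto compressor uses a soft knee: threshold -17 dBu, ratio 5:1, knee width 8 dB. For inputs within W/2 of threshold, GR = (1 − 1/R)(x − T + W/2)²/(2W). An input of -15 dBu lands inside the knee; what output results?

x − T + W/2 = -15 − (-17) + 4 = 6.
GR = (1 − 1/5) × 6² / 16 = 0.8 × 36 / 16 = 1.8 dB.
Output = -15 − 1.8 = -16.8 dBu.

-16.8 dBu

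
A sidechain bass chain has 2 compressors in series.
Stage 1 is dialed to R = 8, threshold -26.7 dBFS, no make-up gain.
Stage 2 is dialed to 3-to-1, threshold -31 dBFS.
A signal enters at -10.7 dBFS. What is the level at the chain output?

-28.9 dBFS

Stage 1: overshoot 16 dB → 16/8 = 2 dB → -24.7 dBFS.
Stage 2: 6.3 dB above -31 dBFS, reduced 3:1 to 2.1 dB above → -28.9 dBFS.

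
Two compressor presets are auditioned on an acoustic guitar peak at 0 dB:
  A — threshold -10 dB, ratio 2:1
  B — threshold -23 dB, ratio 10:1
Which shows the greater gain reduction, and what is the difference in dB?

A: 10 dB over, compressed to 5 dB over, so 5 dB of GR.
B: 23 dB over, compressed to 2.3 dB over, so 20.7 dB of GR.
Difference: 15.7 dB in favour of B.

B, by 15.7 dB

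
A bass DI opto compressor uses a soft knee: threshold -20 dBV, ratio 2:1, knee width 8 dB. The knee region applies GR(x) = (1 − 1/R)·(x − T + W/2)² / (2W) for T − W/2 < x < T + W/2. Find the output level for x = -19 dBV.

x − T + W/2 = -19 − (-20) + 4 = 5.
GR = (1 − 1/2) × 5² / 16 = 0.5 × 25 / 16 = 0.78125 dB.
Output = -19 − 0.78125 = -19.78125 dBV.

-19.78125 dBV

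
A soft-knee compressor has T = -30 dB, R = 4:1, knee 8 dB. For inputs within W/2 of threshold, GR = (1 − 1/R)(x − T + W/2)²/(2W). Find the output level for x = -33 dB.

-33.046875 dB

x − T + W/2 = -33 − (-30) + 4 = 1.
GR = (1 − 1/4) × 1² / 16 = 0.75 × 1 / 16 = 0.046875 dB.
Output = -33 − 0.046875 = -33.046875 dB.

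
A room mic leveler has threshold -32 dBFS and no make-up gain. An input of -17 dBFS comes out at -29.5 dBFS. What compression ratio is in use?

6:1

Input overshoot = -17 − (-32) = 15 dB; output overshoot = -29.5 − (-32) = 2.5 dB.
Ratio = 15 / 2.5 = 6.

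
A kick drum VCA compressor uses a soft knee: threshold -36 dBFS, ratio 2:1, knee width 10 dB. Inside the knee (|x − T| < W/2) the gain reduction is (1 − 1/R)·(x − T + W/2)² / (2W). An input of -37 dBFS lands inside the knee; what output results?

x − T + W/2 = -37 − (-36) + 5 = 4.
GR = (1 − 1/2) × 4² / 20 = 0.5 × 16 / 20 = 0.4 dB.
Output = -37 − 0.4 = -37.4 dBFS.

-37.4 dBFS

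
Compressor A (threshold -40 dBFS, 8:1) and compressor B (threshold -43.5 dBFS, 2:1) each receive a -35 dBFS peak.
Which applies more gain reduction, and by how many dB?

A, by 0.125 dB

A: GR = 5 − 5/8 = 4.375 dB.
B: GR = 8.5 − 8.5/2 = 4.25 dB.
A reduces 0.125 dB more.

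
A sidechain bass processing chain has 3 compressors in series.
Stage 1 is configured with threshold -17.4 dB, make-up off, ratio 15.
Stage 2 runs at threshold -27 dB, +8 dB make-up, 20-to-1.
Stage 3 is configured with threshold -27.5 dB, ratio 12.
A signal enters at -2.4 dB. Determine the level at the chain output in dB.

Stage 1: 15 dB above -17.4 dB, reduced 15:1 to 1 dB above → -16.4 dB.
Stage 2: 10.6 dB above -27 dB, reduced 20:1 to 0.53 dB above → -26.47 dB; +8 dB make-up → -18.47 dB.
Stage 3: 9.03 dB above -27.5 dB, reduced 12:1 to 0.7525 dB above → -26.7475 dB.

-26.7475 dB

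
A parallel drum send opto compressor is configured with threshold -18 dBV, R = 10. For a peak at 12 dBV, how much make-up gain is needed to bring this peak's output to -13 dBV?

The peak compresses to -18 + 30/10 = -15 dBV.
To reach -13 dBV requires -13 − (-15) = 2 dB of make-up.

2 dB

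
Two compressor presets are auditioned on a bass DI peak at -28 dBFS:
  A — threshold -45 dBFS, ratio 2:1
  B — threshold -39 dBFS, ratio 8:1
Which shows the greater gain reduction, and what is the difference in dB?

B, by 1.125 dB

A: GR = 17 − 17/2 = 8.5 dB.
B: GR = 11 − 11/8 = 9.625 dB.
B applies 1.125 dB more gain reduction.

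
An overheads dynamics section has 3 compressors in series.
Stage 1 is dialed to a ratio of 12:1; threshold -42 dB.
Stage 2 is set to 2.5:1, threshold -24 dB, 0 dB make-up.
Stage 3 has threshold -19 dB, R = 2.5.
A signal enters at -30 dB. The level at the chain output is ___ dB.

Stage 1: overshoot 12 dB → 12/12 = 1 dB → -41 dB.
Stage 2: -41 dB is at or below the -24 dB threshold — no compression; output -41 dB.
Stage 3: below threshold (-41 ≤ -19); passes unchanged; output -41 dB.

-41 dB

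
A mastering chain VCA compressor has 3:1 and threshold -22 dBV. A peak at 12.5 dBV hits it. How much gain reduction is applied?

The signal is 34.5 dB above threshold.
After 3:1 compression the overshoot becomes 34.5/3 = 11.5 dB.
So the signal is attenuated by 34.5 − 11.5 = 23 dB.

23 dB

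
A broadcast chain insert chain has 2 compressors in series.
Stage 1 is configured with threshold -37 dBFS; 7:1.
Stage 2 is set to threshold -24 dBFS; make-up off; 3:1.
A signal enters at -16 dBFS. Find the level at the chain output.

Stage 1: overshoot 21 dB → 21/7 = 3 dB → -34 dBFS.
Stage 2: -34 dBFS ≤ -24 dBFS, so stage 2 doesn't engage; output -34 dBFS.

-34 dBFS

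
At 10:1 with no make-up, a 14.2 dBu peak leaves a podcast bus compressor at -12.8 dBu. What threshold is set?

Input is 30 dB above T (since output overshoot × R = input overshoot: (-12.8 − T)·10 = 14.2 − T gives T = -15.8 dBu).
Check: -15.8 + (14.2 − (-15.8))/10 = -15.8 + 3 = -12.8 dBu. ✓

-15.8 dBu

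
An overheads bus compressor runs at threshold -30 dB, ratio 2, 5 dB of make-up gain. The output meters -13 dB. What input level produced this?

-6 dB

Before make-up, the level was -13 − 5 = -18 dB.
Post-compression overshoot = -18 − (-30) = 12 dB.
Undo the ratio: input overshoot = 12 × 2 = 24 dB, giving input = -6 dB.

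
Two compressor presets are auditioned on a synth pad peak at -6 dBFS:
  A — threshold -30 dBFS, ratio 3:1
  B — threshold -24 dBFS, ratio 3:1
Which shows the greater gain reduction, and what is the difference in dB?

A: 24 dB over, compressed to 8 dB over, so 16 dB of GR.
B: 18 dB over, compressed to 6 dB over, so 12 dB of GR.
Difference: 4 dB in favour of A.

A, by 4 dB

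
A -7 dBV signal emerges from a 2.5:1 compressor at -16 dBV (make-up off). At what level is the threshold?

-22 dBV

Gain reduction = -7 − (-16) = 9 dB; output overshoot = GR / (R − 1) = 9 / 1.5 = 6 dB.
Threshold = output − output overshoot = -16 − 6 = -22 dBV.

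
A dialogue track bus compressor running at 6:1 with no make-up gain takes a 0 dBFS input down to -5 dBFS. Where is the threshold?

-6 dBFS

Input is 6 dB above T (since output overshoot × R = input overshoot: (-5 − T)·6 = 0 − T gives T = -6 dBFS).
Check: -6 + (0 − (-6))/6 = -6 + 1 = -5 dBFS. ✓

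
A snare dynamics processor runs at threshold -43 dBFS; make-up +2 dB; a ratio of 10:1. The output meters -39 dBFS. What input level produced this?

-23 dBFS

Remove make-up: -39 − 2 = -41 dBFS.
Post-compression overshoot = -41 − (-43) = 2 dB.
Input overshoot = R × output overshoot = 20 dB → input = -43 + 20 = -23 dBFS.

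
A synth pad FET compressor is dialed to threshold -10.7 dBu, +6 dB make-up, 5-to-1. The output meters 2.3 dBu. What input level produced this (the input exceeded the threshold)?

Remove make-up: 2.3 − 6 = -3.7 dBu.
The compressed level sits -3.7 − (-10.7) = 7 dB over threshold.
Before 5:1 compression the overshoot was 7 × 5 = 35 dB, so input = -10.7 + 35 = 24.3 dBu.

24.3 dBu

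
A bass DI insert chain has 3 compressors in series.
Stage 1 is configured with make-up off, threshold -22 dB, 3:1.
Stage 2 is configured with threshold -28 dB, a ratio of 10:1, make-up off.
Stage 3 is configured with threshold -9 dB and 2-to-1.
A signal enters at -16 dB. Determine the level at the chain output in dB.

-27.2 dB

Stage 1: overshoot 6 dB → 6/3 = 2 dB → -20 dB.
Stage 2: overshoot 8 dB → 8/10 = 0.8 dB → -27.2 dB.
Stage 3: below threshold (-27.2 ≤ -9); passes unchanged; output -27.2 dB.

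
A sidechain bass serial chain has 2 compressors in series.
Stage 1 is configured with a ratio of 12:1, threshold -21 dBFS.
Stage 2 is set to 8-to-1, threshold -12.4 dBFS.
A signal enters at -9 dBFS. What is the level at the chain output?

Stage 1: -9 dBFS is 12 dB over -21 dBFS; at 12:1 that becomes 1 dB over, giving -20 dBFS.
Stage 2: below threshold (-20 ≤ -12.4); passes unchanged; output -20 dBFS.

-20 dBFS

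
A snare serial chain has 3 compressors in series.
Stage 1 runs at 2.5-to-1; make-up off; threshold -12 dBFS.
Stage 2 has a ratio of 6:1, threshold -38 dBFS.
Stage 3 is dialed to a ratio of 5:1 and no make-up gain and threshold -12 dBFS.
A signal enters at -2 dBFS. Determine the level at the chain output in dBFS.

Stage 1: 10 dB above -12 dBFS, reduced 2.5:1 to 4 dB above → -8 dBFS.
Stage 2: overshoot 30 dB → 30/6 = 5 dB → -33 dBFS.
Stage 3: -33 dBFS is at or below the -12 dBFS threshold — no compression; output -33 dBFS.

-33 dBFS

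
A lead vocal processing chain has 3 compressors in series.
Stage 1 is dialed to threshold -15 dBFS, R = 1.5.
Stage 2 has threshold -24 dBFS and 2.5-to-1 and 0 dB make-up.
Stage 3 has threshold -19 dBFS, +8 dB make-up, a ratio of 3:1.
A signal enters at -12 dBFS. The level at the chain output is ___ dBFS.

-11.6 dBFS

Stage 1: 3 dB above -15 dBFS, reduced 1.5:1 to 2 dB above → -13 dBFS.
Stage 2: overshoot 11 dB → 11/2.5 = 4.4 dB → -19.6 dBFS.
Stage 3: -19.6 dBFS ≤ -19 dBFS, so stage 3 doesn't engage; make-up brings it to -11.6 dBFS.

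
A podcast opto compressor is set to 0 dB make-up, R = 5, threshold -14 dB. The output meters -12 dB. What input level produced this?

That's 2 dB above the -14 dB threshold.
Undo the ratio: input overshoot = 2 × 5 = 10 dB, giving input = -4 dB.

-4 dB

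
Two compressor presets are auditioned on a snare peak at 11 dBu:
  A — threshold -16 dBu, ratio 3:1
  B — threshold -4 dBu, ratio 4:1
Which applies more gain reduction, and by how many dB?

A: 27 dB over, compressed to 9 dB over, so 18 dB of GR.
B: 15 dB over, compressed to 3.75 dB over, so 11.25 dB of GR.
Difference: 6.75 dB in favour of A.

A, by 6.75 dB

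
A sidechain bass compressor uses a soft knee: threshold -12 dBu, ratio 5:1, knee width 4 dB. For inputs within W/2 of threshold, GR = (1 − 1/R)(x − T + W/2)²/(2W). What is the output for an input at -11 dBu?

-11.9 dBu

x − T + W/2 = -11 − (-12) + 2 = 3.
GR = (1 − 1/5) × 3² / 8 = 0.8 × 9 / 8 = 0.9 dB.
Output = -11 − 0.9 = -11.9 dBu.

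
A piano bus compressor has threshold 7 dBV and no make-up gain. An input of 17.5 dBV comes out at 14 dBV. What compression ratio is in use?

1.5:1

Input overshoot = 17.5 − 7 = 10.5 dB; output overshoot = 14 − 7 = 7 dB.
Ratio = 10.5 / 7 = 1.5.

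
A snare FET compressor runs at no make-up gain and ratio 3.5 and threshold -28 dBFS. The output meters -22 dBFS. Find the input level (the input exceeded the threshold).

The compressed level sits -22 − (-28) = 6 dB over threshold.
Undo the ratio: input overshoot = 6 × 3.5 = 21 dB, giving input = -7 dBFS.

-7 dBFS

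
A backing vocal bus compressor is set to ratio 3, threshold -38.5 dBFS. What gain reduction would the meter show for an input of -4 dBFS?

-4 dBFS exceeds the threshold by 34.5 dB.
After 3:1 compression the overshoot becomes 34.5/3 = 11.5 dB.
GR = overshoot in − overshoot out = 34.5 − 11.5 = 23 dB.

23 dB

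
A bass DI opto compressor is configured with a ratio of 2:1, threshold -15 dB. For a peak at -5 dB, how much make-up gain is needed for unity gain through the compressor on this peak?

5 dB

The peak compresses to -15 + 10/2 = -10 dB.
To reach -5 dB requires -5 − (-10) = 5 dB of make-up.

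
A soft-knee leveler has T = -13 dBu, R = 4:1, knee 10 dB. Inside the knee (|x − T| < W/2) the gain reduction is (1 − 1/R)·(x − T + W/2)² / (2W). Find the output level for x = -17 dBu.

-17.0375 dBu

x − T + W/2 = -17 − (-13) + 5 = 1.
GR = (1 − 1/4) × 1² / 20 = 0.75 × 1 / 20 = 0.0375 dB.
Output = -17 − 0.0375 = -17.0375 dBu.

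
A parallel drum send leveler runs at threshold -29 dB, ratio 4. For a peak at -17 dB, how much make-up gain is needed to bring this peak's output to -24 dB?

The peak compresses to -29 + 12/4 = -26 dB.
To reach -24 dB requires -24 − (-26) = 2 dB of make-up.

2 dB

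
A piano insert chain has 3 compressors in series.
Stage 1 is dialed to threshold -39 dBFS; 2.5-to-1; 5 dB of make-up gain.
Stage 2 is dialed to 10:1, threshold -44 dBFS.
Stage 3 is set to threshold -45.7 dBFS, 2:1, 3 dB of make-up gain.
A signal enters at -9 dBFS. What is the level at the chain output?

-40.75 dBFS

Stage 1: overshoot 30 dB → 30/2.5 = 12 dB → -27 dBFS; +5 dB make-up → -22 dBFS.
Stage 2: 22 dB above -44 dBFS, reduced 10:1 to 2.2 dB above → -41.8 dBFS.
Stage 3: overshoot 3.9 dB → 3.9/2 = 1.95 dB → -43.75 dBFS; +3 dB make-up → -40.75 dBFS.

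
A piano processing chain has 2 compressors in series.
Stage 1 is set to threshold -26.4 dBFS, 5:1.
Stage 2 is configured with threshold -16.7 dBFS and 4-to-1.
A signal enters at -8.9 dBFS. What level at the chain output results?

-22.9 dBFS

Stage 1: -8.9 dBFS is 17.5 dB over -26.4 dBFS; at 5:1 that becomes 3.5 dB over, giving -22.9 dBFS.
Stage 2: below threshold (-22.9 ≤ -16.7); passes unchanged; output -22.9 dBFS.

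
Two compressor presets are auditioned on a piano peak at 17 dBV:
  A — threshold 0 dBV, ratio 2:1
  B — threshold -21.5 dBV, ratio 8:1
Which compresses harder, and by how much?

A: overshoot 17 dB → output overshoot 8.5 dB → GR 8.5 dB.
B: overshoot 38.5 dB → output overshoot 4.8125 dB → GR 33.6875 dB.
B applies 25.1875 dB more gain reduction.

B, by 25.1875 dB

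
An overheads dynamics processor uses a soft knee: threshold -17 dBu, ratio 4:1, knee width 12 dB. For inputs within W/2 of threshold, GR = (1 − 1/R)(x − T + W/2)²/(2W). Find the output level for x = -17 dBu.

-18.125 dBu

x − T + W/2 = -17 − (-17) + 6 = 6.
GR = (1 − 1/4) × 6² / 24 = 0.75 × 36 / 24 = 1.125 dB.
Output = -17 − 1.125 = -18.125 dBu.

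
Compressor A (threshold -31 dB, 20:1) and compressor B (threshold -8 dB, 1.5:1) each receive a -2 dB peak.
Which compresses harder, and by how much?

A, by 25.55 dB

A: 29 dB over, compressed to 1.45 dB over, so 27.55 dB of GR.
B: 6 dB over, compressed to 4 dB over, so 2 dB of GR.
A reduces 25.55 dB more.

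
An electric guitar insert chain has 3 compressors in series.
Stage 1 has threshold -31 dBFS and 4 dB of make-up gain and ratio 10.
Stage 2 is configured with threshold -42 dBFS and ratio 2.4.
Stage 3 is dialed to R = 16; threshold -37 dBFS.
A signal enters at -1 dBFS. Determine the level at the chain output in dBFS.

-36.84375 dBFS

Stage 1: overshoot 30 dB → 30/10 = 3 dB → -28 dBFS; +4 dB make-up → -24 dBFS.
Stage 2: overshoot 18 dB → 18/2.4 = 7.5 dB → -34.5 dBFS.
Stage 3: -34.5 dBFS is 2.5 dB over -37 dBFS; at 16:1 that becomes 0.15625 dB over, giving -36.84375 dBFS.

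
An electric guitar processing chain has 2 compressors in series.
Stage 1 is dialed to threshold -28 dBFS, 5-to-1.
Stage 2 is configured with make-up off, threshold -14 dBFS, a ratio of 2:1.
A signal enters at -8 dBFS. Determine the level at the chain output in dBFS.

Stage 1: -8 dBFS is 20 dB over -28 dBFS; at 5:1 that becomes 4 dB over, giving -24 dBFS.
Stage 2: below threshold (-24 ≤ -14); passes unchanged; output -24 dBFS.

-24 dBFS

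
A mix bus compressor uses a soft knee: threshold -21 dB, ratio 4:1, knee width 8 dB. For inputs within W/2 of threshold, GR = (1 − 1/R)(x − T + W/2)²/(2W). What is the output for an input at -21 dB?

-21.75 dB

x − T + W/2 = -21 − (-21) + 4 = 4.
GR = (1 − 1/4) × 4² / 16 = 0.75 × 16 / 16 = 0.75 dB.
Output = -21 − 0.75 = -21.75 dB.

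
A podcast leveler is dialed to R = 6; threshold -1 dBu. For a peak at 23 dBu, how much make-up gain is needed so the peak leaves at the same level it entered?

Overshoot 24 dB → 24/6 = 4 dB after compression, so the compressed level is -1 + 4 = 3 dBu.
Make-up = target − compressed = 23 − 3 = 20 dB.

20 dB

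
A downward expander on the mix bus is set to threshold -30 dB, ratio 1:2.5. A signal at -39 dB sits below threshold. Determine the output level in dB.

Undershoot = (-30) − (-39) = 9 dB.
At 1:2.5, that expands to 22.5 dB under threshold.
Output = -30 − 22.5 = -52.5 dB.

-52.5 dB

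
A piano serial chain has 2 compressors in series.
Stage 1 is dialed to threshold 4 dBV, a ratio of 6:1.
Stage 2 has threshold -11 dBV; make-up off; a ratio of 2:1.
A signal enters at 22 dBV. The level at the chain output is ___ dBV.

Stage 1: 18 dB above 4 dBV, reduced 6:1 to 3 dB above → 7 dBV.
Stage 2: overshoot 18 dB → 18/2 = 9 dB → -2 dBV.

-2 dBV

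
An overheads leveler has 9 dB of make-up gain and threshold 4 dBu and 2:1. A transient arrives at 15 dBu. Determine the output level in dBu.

The input is 11 dB above the 4 dBu threshold.
The 11 dB excess becomes 5.5 dB after 2:1 reduction.
That puts the output at 9.5 dBu; make-up adds 9 dB, giving 18.5 dBu.

18.5 dBu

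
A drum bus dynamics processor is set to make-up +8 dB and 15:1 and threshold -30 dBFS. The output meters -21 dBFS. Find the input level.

-15 dBFS

Remove make-up: -21 − 8 = -29 dBFS.
Post-compression overshoot = -29 − (-30) = 1 dB.
Undo the ratio: input overshoot = 1 × 15 = 15 dB, giving input = -15 dBFS.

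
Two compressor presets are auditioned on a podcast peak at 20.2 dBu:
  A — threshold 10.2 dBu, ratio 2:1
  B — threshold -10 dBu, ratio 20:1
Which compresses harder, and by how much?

A: 10 dB over, compressed to 5 dB over, so 5 dB of GR.
B: 30.2 dB over, compressed to 1.51 dB over, so 28.69 dB of GR.
Difference: 23.69 dB in favour of B.

B, by 23.69 dB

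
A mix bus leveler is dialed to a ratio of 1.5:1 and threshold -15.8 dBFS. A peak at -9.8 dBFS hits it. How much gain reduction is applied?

The signal is 6 dB above threshold.
At 1.5:1, output sits 6/1.5 = 4 dB above threshold.
GR = overshoot in − overshoot out = 6 − 4 = 2 dB.

2 dB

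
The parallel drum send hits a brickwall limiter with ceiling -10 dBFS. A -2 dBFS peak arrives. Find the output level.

At ∞:1, everything above -10 dBFS is held at the ceiling.

-10 dBFS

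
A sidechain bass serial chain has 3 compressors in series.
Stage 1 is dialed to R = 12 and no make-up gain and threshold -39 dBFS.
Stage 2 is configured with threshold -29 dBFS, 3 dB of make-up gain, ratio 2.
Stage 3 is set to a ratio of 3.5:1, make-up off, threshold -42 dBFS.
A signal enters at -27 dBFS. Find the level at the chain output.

-40 dBFS

Stage 1: -27 dBFS is 12 dB over -39 dBFS; at 12:1 that becomes 1 dB over, giving -38 dBFS.
Stage 2: -38 dBFS ≤ -29 dBFS, so stage 2 doesn't engage; make-up brings it to -35 dBFS.
Stage 3: -35 dBFS is 7 dB over -42 dBFS; at 3.5:1 that becomes 2 dB over, giving -40 dBFS.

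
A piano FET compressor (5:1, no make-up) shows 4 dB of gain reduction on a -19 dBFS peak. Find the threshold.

-24 dBFS

Let T be the threshold. Output overshoot = (input overshoot)/R, so -23 − T = (-19 − T)/5.
5·(-23 − T) = -19 − T → 4·T = -115 − (-19) = -96.
T = -96/4 = -24 dBFS.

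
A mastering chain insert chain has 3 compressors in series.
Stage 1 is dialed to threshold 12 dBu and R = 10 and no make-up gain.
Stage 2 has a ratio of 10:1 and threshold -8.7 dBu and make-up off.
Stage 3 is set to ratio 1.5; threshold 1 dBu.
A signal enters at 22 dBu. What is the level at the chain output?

Stage 1: 22 dBu is 10 dB over 12 dBu; at 10:1 that becomes 1 dB over, giving 13 dBu.
Stage 2: 13 dBu is 21.7 dB over -8.7 dBu; at 10:1 that becomes 2.17 dB over, giving -6.53 dBu.
Stage 3: -6.53 dBu ≤ 1 dBu, so stage 3 doesn't engage; output -6.53 dBu.

-6.53 dBu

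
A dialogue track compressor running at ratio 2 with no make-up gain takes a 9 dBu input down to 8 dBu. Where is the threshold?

7 dBu

Let T be the threshold. Output overshoot = (input overshoot)/R, so 8 − T = (9 − T)/2.
2·(8 − T) = 9 − T → 1·T = 16 − 9 = 7.
T = 7/1 = 7 dBu.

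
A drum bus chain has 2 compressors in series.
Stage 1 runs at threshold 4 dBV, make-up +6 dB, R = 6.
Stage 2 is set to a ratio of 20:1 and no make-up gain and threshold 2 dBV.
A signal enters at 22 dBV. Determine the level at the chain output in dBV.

Stage 1: 22 dBV is 18 dB over 4 dBV; at 6:1 that becomes 3 dB over, giving 7 dBV; +6 dB make-up → 13 dBV.
Stage 2: 13 dBV is 11 dB over 2 dBV; at 20:1 that becomes 0.55 dB over, giving 2.55 dBV.

2.55 dBV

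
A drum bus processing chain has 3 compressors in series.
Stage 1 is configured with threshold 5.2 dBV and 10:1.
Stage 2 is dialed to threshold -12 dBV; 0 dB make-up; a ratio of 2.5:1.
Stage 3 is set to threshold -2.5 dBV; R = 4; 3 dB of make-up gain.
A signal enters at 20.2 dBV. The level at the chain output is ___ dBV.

Stage 1: 15 dB above 5.2 dBV, reduced 10:1 to 1.5 dB above → 6.7 dBV.
Stage 2: 18.7 dB above -12 dBV, reduced 2.5:1 to 7.48 dB above → -4.52 dBV.
Stage 3: -4.52 dBV ≤ -2.5 dBV, so stage 3 doesn't engage; make-up brings it to -1.52 dBV.

-1.52 dBV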